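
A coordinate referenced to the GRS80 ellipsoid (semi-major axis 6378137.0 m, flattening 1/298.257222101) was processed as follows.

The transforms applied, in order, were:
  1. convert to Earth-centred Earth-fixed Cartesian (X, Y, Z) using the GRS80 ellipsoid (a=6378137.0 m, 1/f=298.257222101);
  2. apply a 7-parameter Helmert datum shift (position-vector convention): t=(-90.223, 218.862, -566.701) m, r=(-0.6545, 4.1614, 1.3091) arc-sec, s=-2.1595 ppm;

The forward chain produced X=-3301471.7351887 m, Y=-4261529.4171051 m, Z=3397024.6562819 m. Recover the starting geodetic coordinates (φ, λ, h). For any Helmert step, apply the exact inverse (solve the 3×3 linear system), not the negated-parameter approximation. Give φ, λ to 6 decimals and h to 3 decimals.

start: X=-3301471.7352, Y=-4261529.4171, Z=3397024.6563 m
→ Helmert⁻¹: X=-3301484.2346, Y=-4261747.3095, Z=3397518.5639
→ geod (Bowring, a=6378137.000): φ=32.39407200°, λ=-127.76417600°, h=202.3680 m

φ=32.394072°, λ=-127.764176°, h=202.368 m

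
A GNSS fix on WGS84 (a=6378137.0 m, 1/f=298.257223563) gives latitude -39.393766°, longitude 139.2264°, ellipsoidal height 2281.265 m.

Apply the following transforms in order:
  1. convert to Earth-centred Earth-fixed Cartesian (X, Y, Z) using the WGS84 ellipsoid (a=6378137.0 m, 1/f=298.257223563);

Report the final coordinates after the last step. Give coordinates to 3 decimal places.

X=-3739120.969 m, Y=3224517.313 m, Z=-4027643.420 m

start: φ=-39.393766°, λ=139.226400°, h=2281.265 m
→ ECEF (a=6378137.000, f=1/298.257223563): X=-3739120.9691, Y=3224517.3128, Z=-4027643.4202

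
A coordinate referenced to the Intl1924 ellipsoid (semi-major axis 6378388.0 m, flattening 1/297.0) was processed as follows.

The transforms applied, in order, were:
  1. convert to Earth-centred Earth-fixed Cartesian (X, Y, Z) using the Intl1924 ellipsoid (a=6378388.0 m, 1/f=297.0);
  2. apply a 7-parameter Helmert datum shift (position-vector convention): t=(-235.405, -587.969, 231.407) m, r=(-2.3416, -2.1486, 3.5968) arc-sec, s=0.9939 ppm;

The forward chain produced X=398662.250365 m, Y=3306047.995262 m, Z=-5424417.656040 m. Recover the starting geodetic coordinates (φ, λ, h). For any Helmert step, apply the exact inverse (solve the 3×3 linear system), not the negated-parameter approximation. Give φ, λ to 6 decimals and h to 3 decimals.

φ=-58.622451°, λ=83.121428°, h=2738.434 m

start: X=398662.2504, Y=3306047.9953, Z=-5424417.6560 m
→ Helmert⁻¹: X=398898.4136, Y=3306687.3042, Z=-5424610.2879
→ geod (Bowring, a=6378388.000): φ=-58.62245100°, λ=83.12142800°, h=2738.4340 m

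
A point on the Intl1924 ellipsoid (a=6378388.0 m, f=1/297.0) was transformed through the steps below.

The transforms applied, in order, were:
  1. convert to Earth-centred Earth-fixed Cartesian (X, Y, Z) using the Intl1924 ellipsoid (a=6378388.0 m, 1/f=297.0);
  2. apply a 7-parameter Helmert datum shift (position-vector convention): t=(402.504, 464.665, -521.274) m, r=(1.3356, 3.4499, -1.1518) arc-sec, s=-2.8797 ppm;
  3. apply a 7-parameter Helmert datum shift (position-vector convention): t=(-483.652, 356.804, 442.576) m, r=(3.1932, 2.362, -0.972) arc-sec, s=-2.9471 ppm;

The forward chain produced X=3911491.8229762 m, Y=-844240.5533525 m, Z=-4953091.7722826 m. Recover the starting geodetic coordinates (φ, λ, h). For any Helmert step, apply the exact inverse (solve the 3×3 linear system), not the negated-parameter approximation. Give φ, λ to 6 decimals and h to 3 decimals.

start: X=3911491.8230, Y=-844240.5534, Z=-4953091.7723 m
→ Helmert⁻¹: X=3912047.7083, Y=-844658.0967, Z=-4953491.0726
→ Helmert⁻¹: X=3911744.0283, Y=-845135.4229, Z=-4952913.1631
→ geod (Bowring, a=6378388.000): φ=-51.25020100°, λ=-12.19141400°, h=2310.7000 m

φ=-51.250201°, λ=-12.191414°, h=2310.700 m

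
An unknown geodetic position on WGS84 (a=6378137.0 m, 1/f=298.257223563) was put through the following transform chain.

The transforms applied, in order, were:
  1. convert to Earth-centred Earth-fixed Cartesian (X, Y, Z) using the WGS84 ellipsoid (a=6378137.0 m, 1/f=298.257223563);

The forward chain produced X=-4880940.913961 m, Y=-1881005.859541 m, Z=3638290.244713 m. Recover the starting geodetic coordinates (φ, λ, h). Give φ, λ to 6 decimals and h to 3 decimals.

φ=35.000950°, λ=-158.924449°, h=587.532 m

start: X=-4880940.9140, Y=-1881005.8595, Z=3638290.2447 m
→ geod (Bowring, a=6378137.000): φ=35.00095000°, λ=-158.92444900°, h=587.5320 m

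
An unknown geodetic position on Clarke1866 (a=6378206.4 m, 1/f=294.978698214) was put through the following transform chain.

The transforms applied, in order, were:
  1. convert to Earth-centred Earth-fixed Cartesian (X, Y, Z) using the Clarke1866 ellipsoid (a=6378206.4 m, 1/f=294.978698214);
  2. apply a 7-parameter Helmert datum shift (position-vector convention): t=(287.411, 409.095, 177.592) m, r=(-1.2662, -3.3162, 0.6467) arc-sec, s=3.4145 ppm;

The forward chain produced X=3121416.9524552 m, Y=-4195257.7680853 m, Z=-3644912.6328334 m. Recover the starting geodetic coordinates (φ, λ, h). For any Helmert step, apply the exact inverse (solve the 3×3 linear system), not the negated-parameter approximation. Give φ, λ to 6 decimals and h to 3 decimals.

start: X=3121416.9525, Y=-4195257.7681, Z=-3644912.6328 m
→ Helmert⁻¹: X=3121047.1253, Y=-4195639.9459, Z=-3645153.7128
→ geod (Bowring, a=6378206.400): φ=-35.06223000°, λ=-53.35522700°, h=3171.1210 m

φ=-35.062230°, λ=-53.355227°, h=3171.121 m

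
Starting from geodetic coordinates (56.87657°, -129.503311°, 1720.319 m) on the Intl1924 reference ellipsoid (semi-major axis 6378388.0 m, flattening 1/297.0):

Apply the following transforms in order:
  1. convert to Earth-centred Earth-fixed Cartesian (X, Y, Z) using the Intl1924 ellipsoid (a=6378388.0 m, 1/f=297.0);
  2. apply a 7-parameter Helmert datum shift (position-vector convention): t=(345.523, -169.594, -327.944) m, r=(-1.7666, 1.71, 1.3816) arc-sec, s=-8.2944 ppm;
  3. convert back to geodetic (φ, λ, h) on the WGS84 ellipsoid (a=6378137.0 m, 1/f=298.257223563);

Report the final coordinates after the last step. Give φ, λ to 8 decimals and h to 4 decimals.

start: φ=56.876570°, λ=-129.503311°, h=1720.319 m
→ ECEF (a=6378388.000, f=1/297.0): X=-2223008.4846, Y=-2696407.4456, Z=5319953.2116
→ Helmert 7p (PV): X=-2222582.3585, Y=-2696524.0010, Z=5319622.6648
→ geod (Bowring, a=6378137.000): φ=56.87555832°, λ=-129.49670433°, h=1531.4994 m

φ=56.87555832°, λ=-129.49670433°, h=1531.4994 m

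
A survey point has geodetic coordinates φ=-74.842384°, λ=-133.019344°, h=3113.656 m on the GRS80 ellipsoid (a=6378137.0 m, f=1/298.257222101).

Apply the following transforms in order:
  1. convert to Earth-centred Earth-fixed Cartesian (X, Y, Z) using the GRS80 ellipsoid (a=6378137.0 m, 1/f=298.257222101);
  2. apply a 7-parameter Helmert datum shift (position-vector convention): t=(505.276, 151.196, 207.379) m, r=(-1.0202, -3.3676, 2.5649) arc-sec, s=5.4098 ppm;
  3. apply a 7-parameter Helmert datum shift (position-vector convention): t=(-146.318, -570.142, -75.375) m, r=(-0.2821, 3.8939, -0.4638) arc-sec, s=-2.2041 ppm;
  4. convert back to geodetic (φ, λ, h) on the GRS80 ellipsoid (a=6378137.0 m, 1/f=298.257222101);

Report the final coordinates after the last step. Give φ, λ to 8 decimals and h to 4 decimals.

start: φ=-74.842384°, λ=-133.019344°, h=3113.656 m
→ ECEF (a=6378137.000, f=1/298.257222101): X=-1141917.5703, Y=-1223728.0916, Z=-6137194.3159
→ Helmert 7p (PV): X=-1141303.0547, Y=-1223628.0707, Z=-6137032.7289
→ Helmert 7p (PV): X=-1141565.4642, Y=-1224201.3427, Z=-6137071.3581
→ geod (Bowring, a=6378137.000): φ=-74.84118090°, λ=-132.99948039°, h=3022.6631 m

φ=-74.84118090°, λ=-132.99948039°, h=3022.6631 m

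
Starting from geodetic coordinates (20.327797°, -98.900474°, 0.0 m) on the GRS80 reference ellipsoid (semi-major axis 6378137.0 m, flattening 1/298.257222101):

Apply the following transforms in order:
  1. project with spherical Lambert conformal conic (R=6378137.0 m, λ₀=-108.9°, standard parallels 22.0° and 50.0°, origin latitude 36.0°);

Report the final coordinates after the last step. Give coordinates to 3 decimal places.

start: φ=20.327797°, λ=-98.900474°, h=0.000 m
→ lcc (R=6378137.0, λ₀=-108.9°): E=1049567.3345, N=-1660408.3740

E=1049567.335 m, N=-1660408.374 m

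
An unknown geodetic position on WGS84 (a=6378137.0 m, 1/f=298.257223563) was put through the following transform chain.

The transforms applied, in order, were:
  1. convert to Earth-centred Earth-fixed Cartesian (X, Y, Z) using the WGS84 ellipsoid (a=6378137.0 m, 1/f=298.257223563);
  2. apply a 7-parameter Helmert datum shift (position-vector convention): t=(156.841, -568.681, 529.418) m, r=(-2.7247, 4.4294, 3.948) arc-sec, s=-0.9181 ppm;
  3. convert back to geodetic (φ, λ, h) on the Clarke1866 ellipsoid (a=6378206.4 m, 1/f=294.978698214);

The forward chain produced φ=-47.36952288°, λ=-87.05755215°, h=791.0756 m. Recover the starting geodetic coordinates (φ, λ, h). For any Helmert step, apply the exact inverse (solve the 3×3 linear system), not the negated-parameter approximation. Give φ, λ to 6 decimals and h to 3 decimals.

start: φ=-47.369523°, λ=-87.057552°, h=791.076 m
→ ECEF (a=6378206.400, f=1/294.978698214): X=222179.9261, Y=-4322516.3141, Z=-4670063.0777
→ Helmert⁻¹: X=222040.8651, Y=-4321894.1531, Z=-4670649.1066
→ geod (Bowring, a=6378137.000): φ=-47.37511800°, λ=-87.05896800°, h=737.4360 m

φ=-47.375118°, λ=-87.058968°, h=737.436 m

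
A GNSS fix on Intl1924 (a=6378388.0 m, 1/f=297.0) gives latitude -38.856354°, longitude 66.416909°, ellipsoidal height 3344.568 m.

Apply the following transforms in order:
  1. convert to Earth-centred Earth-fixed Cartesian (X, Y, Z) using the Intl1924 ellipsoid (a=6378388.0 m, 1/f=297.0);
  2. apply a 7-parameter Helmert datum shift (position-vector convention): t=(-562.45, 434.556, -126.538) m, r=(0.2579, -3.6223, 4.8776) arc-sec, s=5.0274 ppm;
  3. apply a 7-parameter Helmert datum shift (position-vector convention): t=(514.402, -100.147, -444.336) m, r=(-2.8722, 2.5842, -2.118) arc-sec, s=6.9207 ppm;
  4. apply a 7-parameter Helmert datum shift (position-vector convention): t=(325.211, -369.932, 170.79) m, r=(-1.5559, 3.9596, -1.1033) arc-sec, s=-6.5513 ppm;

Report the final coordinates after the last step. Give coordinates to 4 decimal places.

X=1991056.0487 m, Y=4560493.9447 m, Z=-3982617.2564 m

start: φ=-38.856354°, λ=66.416909°, h=3344.568 m
→ ECEF (a=6378388.000, f=1/297.0): X=1990861.1745, Y=4560569.3760, Z=-3982075.2820
→ Helmert 7p (PV): X=1990270.8190, Y=4561078.9174, Z=-3982181.1747
→ Helmert 7p (PV): X=1990795.9388, Y=4560934.4478, Z=-3982741.5183
→ Helmert 7p (PV): X=1991056.0487, Y=4560493.9447, Z=-3982617.2564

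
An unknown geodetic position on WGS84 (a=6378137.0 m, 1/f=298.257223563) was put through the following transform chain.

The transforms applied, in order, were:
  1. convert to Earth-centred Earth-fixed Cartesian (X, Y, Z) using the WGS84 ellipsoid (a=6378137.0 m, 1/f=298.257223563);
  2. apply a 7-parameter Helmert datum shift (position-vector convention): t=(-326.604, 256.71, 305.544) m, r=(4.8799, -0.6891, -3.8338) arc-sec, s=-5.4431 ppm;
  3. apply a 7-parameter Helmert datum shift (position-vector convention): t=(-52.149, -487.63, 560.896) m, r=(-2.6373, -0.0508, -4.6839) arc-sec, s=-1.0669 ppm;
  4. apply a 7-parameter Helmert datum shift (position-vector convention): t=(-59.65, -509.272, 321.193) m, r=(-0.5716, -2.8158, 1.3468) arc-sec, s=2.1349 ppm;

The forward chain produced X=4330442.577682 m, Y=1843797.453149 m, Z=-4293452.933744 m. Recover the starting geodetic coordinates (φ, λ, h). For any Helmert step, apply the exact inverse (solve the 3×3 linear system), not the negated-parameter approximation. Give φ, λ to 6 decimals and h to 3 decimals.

start: X=4330442.5777, Y=1843797.4531, Z=-4293452.9337 m
→ Helmert⁻¹: X=4330446.4082, Y=1844286.4112, Z=-4293818.9657
→ Helmert⁻¹: X=4330460.2247, Y=1844929.2540, Z=-4294361.9207
→ Helmert⁻¹: X=4330761.7673, Y=1844661.4728, Z=-4294748.9513
→ geod (Bowring, a=6378137.000): φ=-42.56787500°, λ=23.07128300°, h=3663.6340 m

φ=-42.567875°, λ=23.071283°, h=3663.634 m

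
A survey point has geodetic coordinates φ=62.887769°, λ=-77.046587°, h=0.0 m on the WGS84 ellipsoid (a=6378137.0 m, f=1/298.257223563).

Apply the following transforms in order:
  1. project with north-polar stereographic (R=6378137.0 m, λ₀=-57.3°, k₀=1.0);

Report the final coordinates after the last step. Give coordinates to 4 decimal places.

E=-1039167.1810 m, N=-2894862.5199 m

start: φ=62.887769°, λ=-77.046587°, h=0.000 m
→ stereo (R=6378137.0, λ₀=-57.3°): E=-1039167.1810, N=-2894862.5199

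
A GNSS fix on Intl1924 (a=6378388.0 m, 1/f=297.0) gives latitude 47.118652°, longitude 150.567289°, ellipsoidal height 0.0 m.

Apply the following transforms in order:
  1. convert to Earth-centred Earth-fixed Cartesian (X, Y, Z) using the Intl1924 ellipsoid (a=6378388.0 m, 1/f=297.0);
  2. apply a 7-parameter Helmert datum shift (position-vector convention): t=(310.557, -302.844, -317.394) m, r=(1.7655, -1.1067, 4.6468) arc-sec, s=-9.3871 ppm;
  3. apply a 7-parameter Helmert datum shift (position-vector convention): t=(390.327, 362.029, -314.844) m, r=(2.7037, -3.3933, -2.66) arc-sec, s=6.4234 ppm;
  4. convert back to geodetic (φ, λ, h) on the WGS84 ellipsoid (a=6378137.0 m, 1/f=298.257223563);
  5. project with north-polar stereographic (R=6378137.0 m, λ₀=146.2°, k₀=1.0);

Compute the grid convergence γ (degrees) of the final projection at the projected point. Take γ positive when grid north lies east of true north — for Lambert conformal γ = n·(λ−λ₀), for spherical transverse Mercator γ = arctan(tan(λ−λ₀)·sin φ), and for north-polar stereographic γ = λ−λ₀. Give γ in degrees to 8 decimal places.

start: φ=47.118652°, λ=150.567289°, h=0.000 m
→ ECEF (a=6378388.000, f=1/297.0): X=-3787023.5749, Y=2136727.5581, Z=4650836.8948
→ Helmert 7p (PV): X=-3786750.5587, Y=2136279.5340, Z=4650473.8130
→ Helmert 7p (PV): X=-3786433.5121, Y=2136643.1612, Z=4650154.5462
→ geod (Bowring, a=6378137.000): φ=47.11731602°, λ=150.56443647°, h=-675.9038 m
→ into stereo (λ₀=146.2°): φ=47.11731602°, λ−λ₀=4.36443647°
convergence γ = 4.36443647°

4.36443647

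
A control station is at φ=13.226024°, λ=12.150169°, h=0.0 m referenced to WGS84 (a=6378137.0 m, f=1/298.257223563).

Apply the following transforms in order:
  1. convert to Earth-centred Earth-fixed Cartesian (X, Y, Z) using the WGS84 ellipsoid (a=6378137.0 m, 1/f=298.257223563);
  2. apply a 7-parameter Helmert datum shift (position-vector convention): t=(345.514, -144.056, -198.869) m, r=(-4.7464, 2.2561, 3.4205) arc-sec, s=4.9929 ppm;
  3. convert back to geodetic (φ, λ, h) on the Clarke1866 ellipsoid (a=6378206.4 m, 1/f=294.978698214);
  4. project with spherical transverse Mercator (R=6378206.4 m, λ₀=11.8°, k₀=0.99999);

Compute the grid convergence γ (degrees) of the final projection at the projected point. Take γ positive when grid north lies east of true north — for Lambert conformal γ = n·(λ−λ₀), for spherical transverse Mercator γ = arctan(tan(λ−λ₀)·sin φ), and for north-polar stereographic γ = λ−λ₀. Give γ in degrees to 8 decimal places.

0.07993177

start: φ=13.226024°, λ=12.150169°, h=0.000 m
→ ECEF (a=6378137.000, f=1/298.257223563): X=6070936.3662, Y=1307057.1392, Z=1449758.5282
→ Helmert 7p (PV): X=6071306.3741, Y=1307053.6452, Z=1449470.4171
→ geod (Bowring, a=6378206.400): φ=13.22369732°, λ=12.14941901°, h=228.5110 m
→ into tm (λ₀=11.8°): φ=13.22369732°, λ−λ₀=0.34941901°
convergence γ = 0.07993177°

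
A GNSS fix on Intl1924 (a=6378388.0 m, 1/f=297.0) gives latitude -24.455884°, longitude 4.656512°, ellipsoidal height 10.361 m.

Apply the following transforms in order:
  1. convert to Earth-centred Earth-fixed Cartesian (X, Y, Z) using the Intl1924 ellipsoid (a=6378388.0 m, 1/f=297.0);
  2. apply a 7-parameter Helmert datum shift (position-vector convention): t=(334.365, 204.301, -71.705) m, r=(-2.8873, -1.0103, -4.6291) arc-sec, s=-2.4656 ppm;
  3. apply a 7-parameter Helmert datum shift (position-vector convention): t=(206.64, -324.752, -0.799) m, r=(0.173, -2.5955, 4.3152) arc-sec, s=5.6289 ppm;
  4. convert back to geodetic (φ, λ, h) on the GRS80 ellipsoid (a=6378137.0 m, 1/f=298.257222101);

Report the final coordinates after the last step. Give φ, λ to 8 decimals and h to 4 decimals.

φ=-24.45293923°, λ=4.65443171°, h=777.6136 m

start: φ=-24.455884°, λ=4.656512°, h=10.361 m
→ ECEF (a=6378388.000, f=1/297.0): X=5790302.7860, Y=471625.2234, Z=-2624369.3541
→ Helmert 7p (PV): X=5790646.3131, Y=471661.6771, Z=-2624412.8290
→ Helmert 7p (PV): X=5790908.7046, Y=471462.9262, Z=-2624355.1389
→ geod (Bowring, a=6378137.000): φ=-24.45293923°, λ=4.65443171°, h=777.6136 m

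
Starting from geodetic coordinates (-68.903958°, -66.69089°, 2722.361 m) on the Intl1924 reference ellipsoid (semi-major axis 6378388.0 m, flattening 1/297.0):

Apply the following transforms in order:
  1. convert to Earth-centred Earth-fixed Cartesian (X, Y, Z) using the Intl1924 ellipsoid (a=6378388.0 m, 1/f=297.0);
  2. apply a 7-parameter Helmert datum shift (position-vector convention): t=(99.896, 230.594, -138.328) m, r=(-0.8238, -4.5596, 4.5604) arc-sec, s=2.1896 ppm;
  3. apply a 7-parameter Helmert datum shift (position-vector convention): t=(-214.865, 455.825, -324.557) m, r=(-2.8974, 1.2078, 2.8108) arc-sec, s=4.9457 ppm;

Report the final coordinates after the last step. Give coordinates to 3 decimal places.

start: φ=-68.903958°, λ=-66.690890°, h=2722.361 m
→ ECEF (a=6378388.000, f=1/297.0): X=911481.3375, Y=-2115510.0310, Z=-5930802.9923
→ Helmert 7p (PV): X=911761.1062, Y=-2115287.6038, Z=-5930925.7084
→ Helmert 7p (PV): X=911544.8468, Y=-2114913.1277, Z=-5931255.2233

X=911544.847 m, Y=-2114913.128 m, Z=-5931255.223 m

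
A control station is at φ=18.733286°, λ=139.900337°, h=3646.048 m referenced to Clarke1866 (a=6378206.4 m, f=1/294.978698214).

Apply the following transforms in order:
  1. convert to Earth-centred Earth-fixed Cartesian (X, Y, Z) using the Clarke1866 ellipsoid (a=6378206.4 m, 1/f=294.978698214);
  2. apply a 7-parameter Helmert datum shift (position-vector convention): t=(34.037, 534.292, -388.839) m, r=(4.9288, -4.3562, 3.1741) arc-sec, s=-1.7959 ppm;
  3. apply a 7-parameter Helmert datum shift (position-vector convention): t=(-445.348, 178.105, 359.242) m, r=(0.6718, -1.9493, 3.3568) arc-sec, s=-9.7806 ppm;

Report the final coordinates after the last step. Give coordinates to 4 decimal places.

start: φ=18.733286°, λ=139.900337°, h=3646.048 m
→ ECEF (a=6378206.400, f=1/294.978698214): X=-4624642.9812, Y=3894264.5080, Z=2036461.6488
→ Helmert 7p (PV): X=-4624703.5743, Y=3894671.9781, Z=2036064.5380
→ Helmert 7p (PV): X=-4625186.3137, Y=3894730.0967, Z=2036372.8456

X=-4625186.3137 m, Y=3894730.0967 m, Z=2036372.8456 m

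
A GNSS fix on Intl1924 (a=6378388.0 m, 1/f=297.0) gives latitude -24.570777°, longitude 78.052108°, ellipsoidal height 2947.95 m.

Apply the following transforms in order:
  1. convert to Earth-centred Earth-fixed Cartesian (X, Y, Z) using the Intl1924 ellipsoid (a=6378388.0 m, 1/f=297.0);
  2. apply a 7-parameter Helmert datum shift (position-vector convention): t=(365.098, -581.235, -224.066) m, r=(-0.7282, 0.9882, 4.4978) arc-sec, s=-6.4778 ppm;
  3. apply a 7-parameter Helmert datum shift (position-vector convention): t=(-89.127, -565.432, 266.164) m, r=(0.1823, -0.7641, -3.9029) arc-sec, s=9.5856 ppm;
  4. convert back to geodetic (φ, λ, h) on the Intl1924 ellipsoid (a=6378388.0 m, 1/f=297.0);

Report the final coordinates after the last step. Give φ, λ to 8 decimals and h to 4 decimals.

φ=-24.57458850°, λ=78.04727957°, h=1982.0503 m

start: φ=-24.570777°, λ=78.052108°, h=2947.950 m
→ ECEF (a=6378388.000, f=1/297.0): X=1202149.8679, Y=5681071.1167, Z=-2637170.2044
→ Helmert 7p (PV): X=1202370.6638, Y=5680469.9844, Z=-2637403.0031
→ Helmert 7p (PV): X=1202410.3182, Y=5679938.5829, Z=-2637152.6455
→ geod (Bowring, a=6378388.000): φ=-24.57458850°, λ=78.04727957°, h=1982.0503 m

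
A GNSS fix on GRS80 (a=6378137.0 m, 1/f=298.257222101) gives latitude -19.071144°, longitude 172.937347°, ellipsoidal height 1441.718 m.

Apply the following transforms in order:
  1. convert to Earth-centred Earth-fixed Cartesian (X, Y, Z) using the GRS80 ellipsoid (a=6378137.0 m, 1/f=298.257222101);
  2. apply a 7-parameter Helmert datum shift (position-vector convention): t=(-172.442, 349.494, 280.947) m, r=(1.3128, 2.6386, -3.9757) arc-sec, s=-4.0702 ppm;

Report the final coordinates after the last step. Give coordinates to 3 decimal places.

start: φ=-19.071144°, λ=172.937347°, h=1441.718 m
→ ECEF (a=6378137.000, f=1/298.257222101): X=-5985815.9399, Y=741610.8534, Z=-2071264.9989
→ Helmert 7p (PV): X=-5985976.2203, Y=742085.8863, Z=-2070894.3294

X=-5985976.220 m, Y=742085.886 m, Z=-2070894.329 m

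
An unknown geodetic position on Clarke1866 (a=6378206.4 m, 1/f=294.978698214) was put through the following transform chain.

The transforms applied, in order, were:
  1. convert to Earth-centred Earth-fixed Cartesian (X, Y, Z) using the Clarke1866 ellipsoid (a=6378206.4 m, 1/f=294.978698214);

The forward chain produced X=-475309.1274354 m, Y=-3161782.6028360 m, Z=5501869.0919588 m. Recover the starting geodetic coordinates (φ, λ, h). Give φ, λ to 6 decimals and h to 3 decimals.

start: X=-475309.1274, Y=-3161782.6028, Z=5501869.0920 m
→ geod (Bowring, a=6378206.400): φ=60.00650500°, λ=-98.54922700°, h=1416.8500 m

φ=60.006505°, λ=-98.549227°, h=1416.850 m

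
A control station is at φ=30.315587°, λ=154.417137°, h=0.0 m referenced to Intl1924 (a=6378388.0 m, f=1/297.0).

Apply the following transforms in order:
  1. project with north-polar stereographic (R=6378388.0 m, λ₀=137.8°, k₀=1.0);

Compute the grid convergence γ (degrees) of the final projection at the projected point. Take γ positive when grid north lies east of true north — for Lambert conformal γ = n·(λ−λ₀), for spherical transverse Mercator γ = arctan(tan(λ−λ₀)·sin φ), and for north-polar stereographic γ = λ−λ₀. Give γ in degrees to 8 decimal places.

start: φ=30.315587°, λ=154.417137°, h=0.000 m
→ into stereo (λ₀=137.8°): φ=30.31558700°, λ−λ₀=16.61713700°
convergence γ = 16.61713700°

16.61713700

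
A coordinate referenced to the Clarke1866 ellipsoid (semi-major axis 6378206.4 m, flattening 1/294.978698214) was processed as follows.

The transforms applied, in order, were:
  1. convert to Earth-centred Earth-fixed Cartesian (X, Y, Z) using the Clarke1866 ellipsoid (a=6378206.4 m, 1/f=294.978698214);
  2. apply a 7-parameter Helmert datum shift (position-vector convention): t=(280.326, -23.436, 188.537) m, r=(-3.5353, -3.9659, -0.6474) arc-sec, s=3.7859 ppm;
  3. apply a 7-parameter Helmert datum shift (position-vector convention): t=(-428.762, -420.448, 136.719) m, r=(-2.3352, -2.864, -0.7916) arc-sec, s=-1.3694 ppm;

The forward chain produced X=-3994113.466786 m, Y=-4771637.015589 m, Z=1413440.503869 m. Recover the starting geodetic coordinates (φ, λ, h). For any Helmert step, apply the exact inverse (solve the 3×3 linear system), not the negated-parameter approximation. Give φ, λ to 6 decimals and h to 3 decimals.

start: X=-3994113.4668, Y=-4771637.0156, Z=1413440.5039 m
→ Helmert⁻¹: X=-3993652.2388, Y=-4771254.4287, Z=1413307.1552
→ Helmert⁻¹: X=-3993875.2987, Y=-4771249.6850, Z=1413108.2821
→ geod (Bowring, a=6378206.400): φ=12.87950100°, λ=-129.93172800°, h=3512.7420 m

φ=12.879501°, λ=-129.931728°, h=3512.742 m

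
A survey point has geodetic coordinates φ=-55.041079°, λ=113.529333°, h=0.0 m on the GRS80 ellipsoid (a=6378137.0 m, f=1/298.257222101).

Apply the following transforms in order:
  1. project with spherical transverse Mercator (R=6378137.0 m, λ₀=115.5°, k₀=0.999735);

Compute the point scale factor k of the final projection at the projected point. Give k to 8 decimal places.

start: φ=-55.041079°, λ=113.529333°, h=0.000 m
→ into tm (λ₀=115.5°): φ=-55.04107900°, λ−λ₀=-1.97066700°
scale k = 0.99992913

0.99992913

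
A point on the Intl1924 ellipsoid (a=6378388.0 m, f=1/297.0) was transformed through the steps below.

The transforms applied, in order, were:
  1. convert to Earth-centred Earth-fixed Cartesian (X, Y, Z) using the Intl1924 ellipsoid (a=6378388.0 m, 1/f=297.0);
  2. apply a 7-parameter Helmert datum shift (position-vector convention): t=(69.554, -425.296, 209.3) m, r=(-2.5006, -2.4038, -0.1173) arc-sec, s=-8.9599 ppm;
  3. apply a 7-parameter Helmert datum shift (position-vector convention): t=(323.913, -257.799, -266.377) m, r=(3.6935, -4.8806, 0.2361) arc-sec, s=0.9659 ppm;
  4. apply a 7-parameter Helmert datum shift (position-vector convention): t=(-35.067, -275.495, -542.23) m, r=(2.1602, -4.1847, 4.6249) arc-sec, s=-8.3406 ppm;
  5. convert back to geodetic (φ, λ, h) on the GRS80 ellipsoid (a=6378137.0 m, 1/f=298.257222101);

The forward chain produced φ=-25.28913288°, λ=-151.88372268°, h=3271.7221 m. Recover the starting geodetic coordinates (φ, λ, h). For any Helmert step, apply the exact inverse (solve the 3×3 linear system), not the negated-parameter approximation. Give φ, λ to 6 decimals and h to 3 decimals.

start: φ=-25.289133°, λ=-151.883723°, h=3271.722 m
→ ECEF (a=6378137.000, f=1/298.257222101): X=-5092066.0276, Y=-2720769.3837, Z=-2709465.6882
→ Helmert⁻¹: X=-5092189.3859, Y=-2720430.7709, Z=-2708814.2512
→ Helmert⁻¹: X=-5092575.5788, Y=-2720213.0131, Z=-2708376.0487
→ Helmert⁻¹: X=-5092720.7818, Y=-2719782.1456, Z=-2708583.2398
→ geod (Bowring, a=6378388.000): φ=-25.28213600°, λ=-151.89542600°, h=2762.0200 m

φ=-25.282136°, λ=-151.895426°, h=2762.020 m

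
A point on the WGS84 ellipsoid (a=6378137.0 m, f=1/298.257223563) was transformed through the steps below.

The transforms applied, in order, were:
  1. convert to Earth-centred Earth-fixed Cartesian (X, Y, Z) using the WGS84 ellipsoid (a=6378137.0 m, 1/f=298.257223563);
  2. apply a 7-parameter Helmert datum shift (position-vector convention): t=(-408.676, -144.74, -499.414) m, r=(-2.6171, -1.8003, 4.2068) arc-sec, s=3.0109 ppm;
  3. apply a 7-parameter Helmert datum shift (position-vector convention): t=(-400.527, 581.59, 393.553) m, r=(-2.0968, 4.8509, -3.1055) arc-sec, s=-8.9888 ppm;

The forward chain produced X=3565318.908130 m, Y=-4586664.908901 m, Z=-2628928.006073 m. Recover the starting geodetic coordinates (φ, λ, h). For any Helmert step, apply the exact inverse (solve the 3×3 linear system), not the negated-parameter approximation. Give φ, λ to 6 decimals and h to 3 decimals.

φ=-24.489548°, λ=-52.137248°, h=2812.844 m

start: X=3565318.9081, Y=-4586664.9089, Z=-2628928.0061 m
→ Helmert⁻¹: X=3565882.3871, Y=-4587207.3172, Z=-2629307.9635
→ Helmert⁻¹: X=3566163.8258, Y=-4587088.1429, Z=-2628889.9615
→ geod (Bowring, a=6378137.000): φ=-24.48954800°, λ=-52.13724800°, h=2812.8440 m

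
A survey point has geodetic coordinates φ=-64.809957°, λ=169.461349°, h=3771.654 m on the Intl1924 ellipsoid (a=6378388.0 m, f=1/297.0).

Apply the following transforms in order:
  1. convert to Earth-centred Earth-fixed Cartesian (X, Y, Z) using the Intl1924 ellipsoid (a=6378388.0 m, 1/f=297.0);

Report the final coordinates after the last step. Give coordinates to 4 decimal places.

start: φ=-64.809957°, λ=169.461349°, h=3771.654 m
→ ECEF (a=6378388.000, f=1/297.0): X=-2677943.7515, Y=498196.3323, Z=-5752265.9497

X=-2677943.7515 m, Y=498196.3323 m, Z=-5752265.9497 m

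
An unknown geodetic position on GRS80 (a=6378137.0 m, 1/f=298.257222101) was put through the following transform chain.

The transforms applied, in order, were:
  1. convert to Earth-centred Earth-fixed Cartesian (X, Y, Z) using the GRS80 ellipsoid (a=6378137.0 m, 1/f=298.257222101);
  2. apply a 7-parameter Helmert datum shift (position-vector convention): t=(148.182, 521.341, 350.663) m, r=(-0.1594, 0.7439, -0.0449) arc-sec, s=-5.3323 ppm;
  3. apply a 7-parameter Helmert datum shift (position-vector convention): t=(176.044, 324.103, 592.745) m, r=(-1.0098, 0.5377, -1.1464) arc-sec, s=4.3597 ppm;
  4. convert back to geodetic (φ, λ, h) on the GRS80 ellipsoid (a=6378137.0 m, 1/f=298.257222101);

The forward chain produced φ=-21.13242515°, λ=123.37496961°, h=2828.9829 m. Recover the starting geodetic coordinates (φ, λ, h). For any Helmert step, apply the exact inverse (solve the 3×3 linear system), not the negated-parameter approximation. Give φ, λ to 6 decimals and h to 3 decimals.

start: φ=-21.132425°, λ=123.374970°, h=2828.983 m
→ ECEF (a=6378137.000, f=1/298.257222101): X=-3275629.1325, Y=4972477.7862, Z=-2286096.8537
→ Helmert⁻¹: X=-3275812.5687, Y=4972124.9943, Z=-2286663.8272
→ Helmert⁻¹: X=-3275971.0532, Y=4971631.2178, Z=-2287034.6581
→ geod (Bowring, a=6378137.000): φ=-21.14201100°, λ=123.38219900°, h=2683.2480 m

φ=-21.142011°, λ=123.382199°, h=2683.248 m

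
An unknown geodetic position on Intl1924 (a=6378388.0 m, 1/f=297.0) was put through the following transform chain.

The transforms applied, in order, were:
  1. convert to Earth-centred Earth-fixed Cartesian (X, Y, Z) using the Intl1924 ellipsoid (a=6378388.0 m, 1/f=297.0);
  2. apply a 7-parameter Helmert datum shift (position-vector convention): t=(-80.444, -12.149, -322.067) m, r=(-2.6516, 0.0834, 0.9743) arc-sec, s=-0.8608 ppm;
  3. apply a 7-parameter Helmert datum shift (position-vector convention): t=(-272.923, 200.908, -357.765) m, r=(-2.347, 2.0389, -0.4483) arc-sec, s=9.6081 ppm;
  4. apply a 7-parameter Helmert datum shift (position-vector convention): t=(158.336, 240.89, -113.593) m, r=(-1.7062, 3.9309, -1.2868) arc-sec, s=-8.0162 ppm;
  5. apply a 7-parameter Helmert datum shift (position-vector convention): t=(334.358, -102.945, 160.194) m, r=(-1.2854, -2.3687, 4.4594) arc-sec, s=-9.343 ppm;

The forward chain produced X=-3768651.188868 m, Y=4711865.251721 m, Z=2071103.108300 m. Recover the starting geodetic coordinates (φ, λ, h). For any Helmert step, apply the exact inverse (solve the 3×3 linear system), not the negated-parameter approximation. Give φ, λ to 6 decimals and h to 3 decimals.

start: X=-3768651.1889, Y=4711865.2517, Z=2071103.1083 m
→ Helmert⁻¹: X=-3768895.1034, Y=4712080.7975, Z=2071034.9092
→ Helmert⁻¹: X=-3769152.5190, Y=4711837.0325, Z=2071132.2501
→ Helmert⁻¹: X=-3768874.1011, Y=4711559.0931, Z=2071486.4682
→ Helmert⁻¹: X=-3768775.4837, Y=4711566.4653, Z=2071869.3635
→ geod (Bowring, a=6378388.000): φ=19.07129600°, λ=128.65626600°, h=3164.2170 m

φ=19.071296°, λ=128.656266°, h=3164.217 m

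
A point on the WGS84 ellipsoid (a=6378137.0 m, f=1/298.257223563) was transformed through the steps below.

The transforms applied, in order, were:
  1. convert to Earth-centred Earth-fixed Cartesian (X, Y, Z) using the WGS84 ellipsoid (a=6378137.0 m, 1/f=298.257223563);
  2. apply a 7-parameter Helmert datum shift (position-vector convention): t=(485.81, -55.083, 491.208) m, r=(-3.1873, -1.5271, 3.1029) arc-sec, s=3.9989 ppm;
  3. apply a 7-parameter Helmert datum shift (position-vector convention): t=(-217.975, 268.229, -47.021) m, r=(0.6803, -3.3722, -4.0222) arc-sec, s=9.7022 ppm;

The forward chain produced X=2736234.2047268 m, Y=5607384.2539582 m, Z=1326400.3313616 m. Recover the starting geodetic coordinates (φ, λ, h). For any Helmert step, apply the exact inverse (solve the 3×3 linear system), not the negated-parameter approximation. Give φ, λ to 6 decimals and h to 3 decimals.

start: X=2736234.2047, Y=5607384.2540, Z=1326400.3314 m
→ Helmert⁻¹: X=2736337.9753, Y=5607119.3578, Z=1326371.2536
→ Helmert⁻¹: X=2735935.3907, Y=5607090.3719, Z=1325941.1312
→ geod (Bowring, a=6378137.000): φ=12.07677900°, λ=63.99030400°, h=1108.3750 m

φ=12.076779°, λ=63.990304°, h=1108.375 m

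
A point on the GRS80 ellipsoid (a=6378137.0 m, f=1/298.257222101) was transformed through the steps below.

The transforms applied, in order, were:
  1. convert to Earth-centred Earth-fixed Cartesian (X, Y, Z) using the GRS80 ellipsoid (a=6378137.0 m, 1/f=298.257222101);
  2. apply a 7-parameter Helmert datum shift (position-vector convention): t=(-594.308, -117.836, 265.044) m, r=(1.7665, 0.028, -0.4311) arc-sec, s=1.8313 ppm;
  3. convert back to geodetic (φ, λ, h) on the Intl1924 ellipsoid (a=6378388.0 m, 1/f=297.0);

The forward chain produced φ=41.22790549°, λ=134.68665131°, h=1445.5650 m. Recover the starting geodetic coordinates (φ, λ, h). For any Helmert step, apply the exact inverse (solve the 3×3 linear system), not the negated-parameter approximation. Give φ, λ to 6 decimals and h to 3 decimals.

start: φ=41.227905°, λ=134.686651°, h=1445.565 m
→ ECEF (a=6378388.000, f=1/297.0): X=-3379194.2731, Y=3416359.2977, Z=4182515.9822
→ Helmert⁻¹: X=-3378601.4862, Y=3416499.6331, Z=4182213.5609
→ geod (Bowring, a=6378137.000): φ=41.22692400°, λ=134.68044900°, h=1219.1810 m

φ=41.226924°, λ=134.680449°, h=1219.181 m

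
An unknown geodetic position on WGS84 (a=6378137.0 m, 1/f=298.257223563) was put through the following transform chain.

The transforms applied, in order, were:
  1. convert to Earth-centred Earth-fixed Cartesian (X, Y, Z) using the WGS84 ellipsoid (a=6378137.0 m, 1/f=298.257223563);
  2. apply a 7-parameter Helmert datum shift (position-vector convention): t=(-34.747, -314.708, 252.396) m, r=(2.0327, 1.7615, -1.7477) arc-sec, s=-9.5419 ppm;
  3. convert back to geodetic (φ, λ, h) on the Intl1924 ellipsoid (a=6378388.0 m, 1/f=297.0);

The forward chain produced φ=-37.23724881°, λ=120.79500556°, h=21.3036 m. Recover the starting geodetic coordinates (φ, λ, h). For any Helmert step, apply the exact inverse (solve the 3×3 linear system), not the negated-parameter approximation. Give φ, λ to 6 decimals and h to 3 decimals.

start: φ=-37.237249°, λ=120.795006°, h=21.304 m
→ ECEF (a=6378388.000, f=1/297.0): X=-2603023.0912, Y=4367477.4114, Z=-3838462.7891
→ Helmert⁻¹: X=-2603017.4069, Y=4367773.9105, Z=-3838817.0875
→ geod (Bowring, a=6378137.000): φ=-37.23762500°, λ=120.79324000°, h=653.7670 m

φ=-37.237625°, λ=120.793240°, h=653.767 m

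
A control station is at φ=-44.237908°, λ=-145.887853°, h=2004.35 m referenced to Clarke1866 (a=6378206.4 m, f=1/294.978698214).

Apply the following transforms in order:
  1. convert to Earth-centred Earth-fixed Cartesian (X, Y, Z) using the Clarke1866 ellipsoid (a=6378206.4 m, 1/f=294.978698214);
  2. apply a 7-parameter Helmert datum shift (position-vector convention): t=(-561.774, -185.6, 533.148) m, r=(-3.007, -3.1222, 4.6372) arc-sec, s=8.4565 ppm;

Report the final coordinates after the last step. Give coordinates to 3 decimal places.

X=-3791316.959 m, Y=-2568126.322 m, Z=-4427789.170 m

start: φ=-44.237908°, λ=-145.887853°, h=2004.350 m
→ ECEF (a=6378206.400, f=1/294.978698214): X=-3790847.8866, Y=-2567769.2247, Z=-4428264.9226
→ Helmert 7p (PV): X=-3791316.9588, Y=-2568126.3221, Z=-4427789.1701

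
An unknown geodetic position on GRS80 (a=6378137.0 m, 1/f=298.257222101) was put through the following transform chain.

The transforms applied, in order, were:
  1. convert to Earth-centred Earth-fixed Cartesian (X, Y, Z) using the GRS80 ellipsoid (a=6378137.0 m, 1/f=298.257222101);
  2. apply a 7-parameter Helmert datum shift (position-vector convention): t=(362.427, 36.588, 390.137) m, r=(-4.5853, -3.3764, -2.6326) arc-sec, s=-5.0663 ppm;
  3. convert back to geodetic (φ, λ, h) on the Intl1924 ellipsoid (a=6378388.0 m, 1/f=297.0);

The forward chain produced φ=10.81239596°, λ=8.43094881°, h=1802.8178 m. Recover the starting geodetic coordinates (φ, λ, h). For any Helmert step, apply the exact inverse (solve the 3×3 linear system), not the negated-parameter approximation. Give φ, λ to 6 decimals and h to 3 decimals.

start: φ=10.812396°, λ=8.430949°, h=1802.818 m
→ ECEF (a=6378388.000, f=1/297.0): X=6199929.6655, Y=918948.2049, Z=1188981.0485
→ Helmert⁻¹: X=6199606.3737, Y=918968.9783, Z=1188515.8792
→ geod (Bowring, a=6378137.000): φ=10.80850000°, λ=8.43157000°, h=1652.2360 m

φ=10.808500°, λ=8.431570°, h=1652.236 m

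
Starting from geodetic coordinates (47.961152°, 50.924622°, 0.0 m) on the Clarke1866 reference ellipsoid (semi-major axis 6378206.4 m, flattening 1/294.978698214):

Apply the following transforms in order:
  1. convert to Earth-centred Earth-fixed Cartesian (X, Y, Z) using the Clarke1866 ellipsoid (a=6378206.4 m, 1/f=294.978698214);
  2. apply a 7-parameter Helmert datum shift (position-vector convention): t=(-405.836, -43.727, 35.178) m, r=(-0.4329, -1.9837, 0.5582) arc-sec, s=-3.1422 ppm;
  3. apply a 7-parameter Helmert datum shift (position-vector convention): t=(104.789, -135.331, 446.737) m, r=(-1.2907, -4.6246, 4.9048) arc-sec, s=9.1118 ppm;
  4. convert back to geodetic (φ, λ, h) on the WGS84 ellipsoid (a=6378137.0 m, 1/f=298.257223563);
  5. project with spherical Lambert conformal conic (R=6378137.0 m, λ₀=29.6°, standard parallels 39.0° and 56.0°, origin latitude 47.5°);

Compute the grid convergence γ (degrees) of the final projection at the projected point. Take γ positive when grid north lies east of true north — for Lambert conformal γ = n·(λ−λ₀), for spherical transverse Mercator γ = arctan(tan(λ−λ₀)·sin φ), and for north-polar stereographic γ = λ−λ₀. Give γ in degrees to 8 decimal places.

15.78446820

start: φ=47.961152°, λ=50.924622°, h=0.000 m
→ ECEF (a=6378206.400, f=1/294.978698214): X=2697273.2031, Y=3321909.6336, Z=4713780.6343
→ Helmert 7p (PV): X=2696804.5684, Y=3321872.6610, Z=4713819.9690
→ Helmert 7p (PV): X=2696749.2501, Y=3321861.2235, Z=4714349.3354
→ geod (Bowring, a=6378137.000): φ=47.96490483°, λ=50.92966020°, h=114.4358 m
→ into lcc (λ₀=29.6°): φ=47.96490483°, λ−λ₀=21.32966020°
convergence γ = 15.78446820°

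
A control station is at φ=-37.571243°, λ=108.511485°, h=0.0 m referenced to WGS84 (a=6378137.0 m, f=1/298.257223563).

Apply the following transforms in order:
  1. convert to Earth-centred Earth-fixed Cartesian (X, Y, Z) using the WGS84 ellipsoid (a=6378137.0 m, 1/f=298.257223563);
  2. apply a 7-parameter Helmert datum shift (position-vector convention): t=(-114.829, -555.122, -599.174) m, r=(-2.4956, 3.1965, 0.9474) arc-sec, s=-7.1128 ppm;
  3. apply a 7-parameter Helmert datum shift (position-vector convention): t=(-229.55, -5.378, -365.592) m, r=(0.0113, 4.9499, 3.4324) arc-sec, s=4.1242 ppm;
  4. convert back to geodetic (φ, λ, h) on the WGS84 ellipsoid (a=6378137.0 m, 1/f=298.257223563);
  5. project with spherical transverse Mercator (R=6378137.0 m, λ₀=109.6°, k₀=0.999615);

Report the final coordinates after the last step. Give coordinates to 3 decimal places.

E=-95223.476 m, N=-4182366.254 m

start: φ=-37.571243°, λ=108.511485°, h=0.000 m
→ ECEF (a=6378137.000, f=1/298.257223563): X=-1607027.3617, Y=4799700.9511, Z=-3867834.2266
→ Helmert 7p (PV): X=-1607212.7454, Y=4799057.5119, Z=-3868439.0566
→ Helmert 7p (PV): X=-1607621.6185, Y=4799045.3928, Z=-3868781.7702
→ geod (Bowring, a=6378137.000): φ=-37.58038761°, λ=108.52022057°, h=234.7226 m
→ tm (R=6378137.0, λ₀=109.6°): E=-95223.4757, N=-4182366.2541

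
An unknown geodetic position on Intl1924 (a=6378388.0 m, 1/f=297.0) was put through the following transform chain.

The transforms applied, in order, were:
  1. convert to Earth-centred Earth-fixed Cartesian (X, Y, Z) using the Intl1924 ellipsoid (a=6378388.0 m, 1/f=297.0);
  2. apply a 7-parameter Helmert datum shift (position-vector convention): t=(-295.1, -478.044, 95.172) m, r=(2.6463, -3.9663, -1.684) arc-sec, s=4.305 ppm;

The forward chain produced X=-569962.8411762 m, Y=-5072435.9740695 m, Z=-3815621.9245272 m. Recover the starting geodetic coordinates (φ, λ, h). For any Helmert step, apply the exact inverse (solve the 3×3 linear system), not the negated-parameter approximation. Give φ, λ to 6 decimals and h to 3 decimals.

φ=-36.966973°, λ=-96.408729°, h=1826.357 m

start: X=-569962.8412, Y=-5072435.9741, Z=-3815621.9245 m
→ Helmert⁻¹: X=-569697.2510, Y=-5071989.6996, Z=-3815624.6434
→ geod (Bowring, a=6378388.000): φ=-36.96697300°, λ=-96.40872900°, h=1826.3570 m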